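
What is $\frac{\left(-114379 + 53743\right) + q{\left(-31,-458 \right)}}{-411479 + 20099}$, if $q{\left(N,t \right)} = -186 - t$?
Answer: $\frac{15091}{97845} \approx 0.15423$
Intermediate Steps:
$\frac{\left(-114379 + 53743\right) + q{\left(-31,-458 \right)}}{-411479 + 20099} = \frac{\left(-114379 + 53743\right) - -272}{-411479 + 20099} = \frac{-60636 + \left(-186 + 458\right)}{-391380} = \left(-60636 + 272\right) \left(- \frac{1}{391380}\right) = \left(-60364\right) \left(- \frac{1}{391380}\right) = \frac{15091}{97845}$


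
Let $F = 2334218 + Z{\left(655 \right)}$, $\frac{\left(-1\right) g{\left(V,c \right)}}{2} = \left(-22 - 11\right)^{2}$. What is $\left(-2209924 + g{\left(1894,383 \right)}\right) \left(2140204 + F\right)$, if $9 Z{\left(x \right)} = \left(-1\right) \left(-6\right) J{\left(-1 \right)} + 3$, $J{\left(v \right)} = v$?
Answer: $- \frac{29693631353030}{3} \approx -9.8979 \cdot 10^{12}$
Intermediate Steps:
$Z{\left(x \right)} = - \frac{1}{3}$ ($Z{\left(x \right)} = \frac{\left(-1\right) \left(-6\right) \left(-1\right) + 3}{9} = \frac{6 \left(-1\right) + 3}{9} = \frac{-6 + 3}{9} = \frac{1}{9} \left(-3\right) = - \frac{1}{3}$)
$g{\left(V,c \right)} = -2178$ ($g{\left(V,c \right)} = - 2 \left(-22 - 11\right)^{2} = - 2 \left(-33\right)^{2} = \left(-2\right) 1089 = -2178$)
$F = \frac{7002653}{3}$ ($F = 2334218 - \frac{1}{3} = \frac{7002653}{3} \approx 2.3342 \cdot 10^{6}$)
$\left(-2209924 + g{\left(1894,383 \right)}\right) \left(2140204 + F\right) = \left(-2209924 - 2178\right) \left(2140204 + \frac{7002653}{3}\right) = \left(-2212102\right) \frac{13423265}{3} = - \frac{29693631353030}{3}$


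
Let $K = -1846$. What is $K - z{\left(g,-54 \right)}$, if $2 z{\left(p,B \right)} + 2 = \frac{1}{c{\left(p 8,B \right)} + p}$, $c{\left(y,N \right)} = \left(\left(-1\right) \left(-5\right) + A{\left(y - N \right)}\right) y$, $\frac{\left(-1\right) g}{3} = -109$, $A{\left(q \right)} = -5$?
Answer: $- \frac{1206631}{654} \approx -1845.0$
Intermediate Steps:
$g = 327$ ($g = \left(-3\right) \left(-109\right) = 327$)
$c{\left(y,N \right)} = 0$ ($c{\left(y,N \right)} = \left(\left(-1\right) \left(-5\right) - 5\right) y = \left(5 - 5\right) y = 0 y = 0$)
$z{\left(p,B \right)} = -1 + \frac{1}{2 p}$ ($z{\left(p,B \right)} = -1 + \frac{1}{2 \left(0 + p\right)} = -1 + \frac{1}{2 p}$)
$K - z{\left(g,-54 \right)} = -1846 - \frac{\frac{1}{2} - 327}{327} = -1846 - \frac{1}{327} \left(- \frac{653}{2}\right) = -1846 - - \frac{653}{654} = -1846 + \frac{653}{654} = - \frac{1206631}{654}$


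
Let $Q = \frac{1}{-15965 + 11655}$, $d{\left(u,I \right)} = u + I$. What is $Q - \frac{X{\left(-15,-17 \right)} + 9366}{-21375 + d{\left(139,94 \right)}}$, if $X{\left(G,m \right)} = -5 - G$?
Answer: $\frac{20194709}{45561010} \approx 0.44325$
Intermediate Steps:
$d{\left(u,I \right)} = I + u$
$Q = - \frac{1}{4310}$ ($Q = \frac{1}{-4310} = - \frac{1}{4310} \approx -0.00023202$)
$Q - \frac{X{\left(-15,-17 \right)} + 9366}{-21375 + d{\left(139,94 \right)}} = - \frac{1}{4310} - \frac{\left(-5 - -15\right) + 9366}{-21375 + \left(94 + 139\right)} = - \frac{1}{4310} - \frac{\left(-5 + 15\right) + 9366}{-21375 + 233} = - \frac{1}{4310} - \frac{10 + 9366}{-21142} = - \frac{1}{4310} - 9376 \left(- \frac{1}{21142}\right) = - \frac{1}{4310} - - \frac{4688}{10571} = - \frac{1}{4310} + \frac{4688}{10571} = \frac{20194709}{45561010}$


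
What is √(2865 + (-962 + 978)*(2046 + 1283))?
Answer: 37*√41 ≈ 236.92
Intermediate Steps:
√(2865 + (-962 + 978)*(2046 + 1283)) = √(2865 + 16*3329) = √(2865 + 53264) = √56129 = 37*√41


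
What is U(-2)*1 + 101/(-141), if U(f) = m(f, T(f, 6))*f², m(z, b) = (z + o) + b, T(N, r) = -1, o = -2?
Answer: -2921/141 ≈ -20.716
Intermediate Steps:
m(z, b) = -2 + b + z (m(z, b) = (z - 2) + b = (-2 + z) + b = -2 + b + z)
U(f) = f²*(-3 + f) (U(f) = (-2 - 1 + f)*f² = (-3 + f)*f² = f²*(-3 + f))
U(-2)*1 + 101/(-141) = ((-2)²*(-3 - 2))*1 + 101/(-141) = (4*(-5))*1 + 101*(-1/141) = -20*1 - 101/141 = -20 - 101/141 = -2921/141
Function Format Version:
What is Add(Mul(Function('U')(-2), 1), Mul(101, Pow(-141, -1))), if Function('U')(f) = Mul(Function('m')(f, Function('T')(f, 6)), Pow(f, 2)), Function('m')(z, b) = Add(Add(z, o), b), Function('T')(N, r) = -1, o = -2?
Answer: Rational(-2921, 141) ≈ -20.716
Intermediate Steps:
Function('m')(z, b) = Add(-2, b, z) (Function('m')(z, b) = Add(Add(z, -2), b) = Add(Add(-2, z), b) = Add(-2, b, z))
Function('U')(f) = Mul(Pow(f, 2), Add(-3, f)) (Function('U')(f) = Mul(Add(-2, -1, f), Pow(f, 2)) = Mul(Add(-3, f), Pow(f, 2)) = Mul(Pow(f, 2), Add(-3, f)))
Add(Mul(Function('U')(-2), 1), Mul(101, Pow(-141, -1))) = Add(Mul(Mul(Pow(-2, 2), Add(-3, -2)), 1), Mul(101, Pow(-141, -1))) = Add(Mul(Mul(4, -5), 1), Mul(101, Rational(-1, 141))) = Add(Mul(-20, 1), Rational(-101, 141)) = Add(-20, Rational(-101, 141)) = Rational(-2921, 141)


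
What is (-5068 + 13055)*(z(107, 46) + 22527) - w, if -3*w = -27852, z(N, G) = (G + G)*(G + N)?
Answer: 292338877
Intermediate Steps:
z(N, G) = 2*G*(G + N) (z(N, G) = (2*G)*(G + N) = 2*G*(G + N))
w = 9284 (w = -⅓*(-27852) = 9284)
(-5068 + 13055)*(z(107, 46) + 22527) - w = (-5068 + 13055)*(2*46*(46 + 107) + 22527) - 1*9284 = 7987*(2*46*153 + 22527) - 9284 = 7987*(14076 + 22527) - 9284 = 7987*36603 - 9284 = 292348161 - 9284 = 292338877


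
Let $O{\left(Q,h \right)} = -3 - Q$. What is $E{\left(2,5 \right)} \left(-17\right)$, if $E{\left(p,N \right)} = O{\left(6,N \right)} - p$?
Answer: $187$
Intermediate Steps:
$E{\left(p,N \right)} = -9 - p$ ($E{\left(p,N \right)} = \left(-3 - 6\right) - p = -9 - p$)
$E{\left(2,5 \right)} \left(-17\right) = \left(-9 - 2\right) \left(-17\right) = \left(-11\right) \left(-17\right) = 187$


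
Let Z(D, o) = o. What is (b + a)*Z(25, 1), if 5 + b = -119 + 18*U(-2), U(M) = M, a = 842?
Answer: 682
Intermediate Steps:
b = -160 (b = -5 + (-119 + 18*(-2)) = -5 + (-119 - 36) = -5 - 155 = -160)
(b + a)*Z(25, 1) = (-160 + 842)*1 = 682*1 = 682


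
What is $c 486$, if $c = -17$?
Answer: $-8262$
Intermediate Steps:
$c 486 = \left(-17\right) 486 = -8262$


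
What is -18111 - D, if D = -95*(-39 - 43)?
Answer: -25901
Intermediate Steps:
D = 7790 (D = -95*(-82) = 7790)
-18111 - D = -18111 - 1*7790 = -18111 - 7790 = -25901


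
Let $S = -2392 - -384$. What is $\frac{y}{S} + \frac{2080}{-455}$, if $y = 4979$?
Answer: $- \frac{99109}{14056} \approx -7.051$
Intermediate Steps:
$S = -2008$ ($S = -2392 + 384 = -2008$)
$\frac{y}{S} + \frac{2080}{-455} = \frac{4979}{-2008} + \frac{2080}{-455} = 4979 \left(- \frac{1}{2008}\right) + 2080 \left(- \frac{1}{455}\right) = - \frac{4979}{2008} - \frac{32}{7} = - \frac{99109}{14056}$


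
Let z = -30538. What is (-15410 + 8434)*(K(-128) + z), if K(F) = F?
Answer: 213926016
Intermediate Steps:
(-15410 + 8434)*(K(-128) + z) = (-15410 + 8434)*(-128 - 30538) = -6976*(-30666) = 213926016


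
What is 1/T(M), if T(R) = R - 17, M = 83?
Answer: 1/66 ≈ 0.015152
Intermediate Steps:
T(R) = -17 + R
1/T(M) = 1/(-17 + 83) = 1/66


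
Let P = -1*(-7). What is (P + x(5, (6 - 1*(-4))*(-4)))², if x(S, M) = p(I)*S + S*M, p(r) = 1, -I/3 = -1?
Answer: 35344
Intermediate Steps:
I = 3 (I = -3*(-1) = 3)
x(S, M) = S + M*S (x(S, M) = 1*S + S*M = S + M*S)
P = 7
(P + x(5, (6 - 1*(-4))*(-4)))² = (7 + 5*(1 + (6 - 1*(-4))*(-4)))² = (7 + 5*(1 + (6 + 4)*(-4)))² = (7 + 5*(1 + 10*(-4)))² = (7 + 5*(1 - 40))² = (7 + 5*(-39))² = (7 - 195)² = (-188)² = 35344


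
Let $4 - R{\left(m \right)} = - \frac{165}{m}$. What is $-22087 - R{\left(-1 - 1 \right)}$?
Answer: $- \frac{44017}{2} \approx -22009.0$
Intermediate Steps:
$R{\left(m \right)} = 4 + \frac{165}{m}$ ($R{\left(m \right)} = 4 - - \frac{165}{m} = 4 + \frac{165}{m}$)
$-22087 - R{\left(-1 - 1 \right)} = -22087 - \left(4 + \frac{165}{-1 - 1}\right) = -22087 - \left(4 + \frac{165}{-2}\right) = -22087 - \left(4 + 165 \left(- \frac{1}{2}\right)\right) = -22087 - \left(4 - \frac{165}{2}\right) = -22087 - - \frac{157}{2} = -22087 + \frac{157}{2} = - \frac{44017}{2}$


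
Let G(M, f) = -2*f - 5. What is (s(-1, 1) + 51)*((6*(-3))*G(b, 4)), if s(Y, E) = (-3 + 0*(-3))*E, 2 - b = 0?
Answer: 11232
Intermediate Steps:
b = 2 (b = 2 - 1*0 = 2 + 0 = 2)
G(M, f) = -5 - 2*f
s(Y, E) = -3*E (s(Y, E) = (-3 + 0)*E = -3*E)
(s(-1, 1) + 51)*((6*(-3))*G(b, 4)) = (-3*1 + 51)*((6*(-3))*(-5 - 2*4)) = (-3 + 51)*(-18*(-5 - 8)) = 48*(-18*(-13)) = 48*234 = 11232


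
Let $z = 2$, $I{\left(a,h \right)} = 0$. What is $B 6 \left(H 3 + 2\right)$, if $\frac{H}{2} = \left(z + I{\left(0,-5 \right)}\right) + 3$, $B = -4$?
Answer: $-768$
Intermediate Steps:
$H = 10$ ($H = 2 \left(\left(2 + 0\right) + 3\right) = 2 \left(2 + 3\right) = 2 \cdot 5 = 10$)
$B 6 \left(H 3 + 2\right) = \left(-4\right) 6 \left(10 \cdot 3 + 2\right) = - 24 \left(30 + 2\right) = \left(-24\right) 32 = -768$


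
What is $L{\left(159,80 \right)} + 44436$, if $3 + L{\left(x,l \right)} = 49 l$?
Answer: $48353$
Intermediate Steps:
$L{\left(x,l \right)} = -3 + 49 l$
$L{\left(159,80 \right)} + 44436 = \left(-3 + 49 \cdot 80\right) + 44436 = \left(-3 + 3920\right) + 44436 = 3917 + 44436 = 48353$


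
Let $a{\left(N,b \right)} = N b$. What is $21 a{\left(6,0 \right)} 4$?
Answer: $0$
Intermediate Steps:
$21 a{\left(6,0 \right)} 4 = 21 \cdot 6 \cdot 0 \cdot 4 = 21 \cdot 0 \cdot 4 = 0 \cdot 4 = 0$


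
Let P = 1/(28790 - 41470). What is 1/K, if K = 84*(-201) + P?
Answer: -12680/214089121 ≈ -5.9228e-5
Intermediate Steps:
P = -1/12680 (P = 1/(-12680) = -1/12680 ≈ -7.8864e-5)
K = -214089121/12680 (K = 84*(-201) - 1/12680 = -16884 - 1/12680 = -214089121/12680 ≈ -16884.)
1/K = 1/(-214089121/12680) = -12680/214089121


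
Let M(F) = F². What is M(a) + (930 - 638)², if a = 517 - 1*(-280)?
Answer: 720473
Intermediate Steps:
a = 797 (a = 517 + 280 = 797)
M(a) + (930 - 638)² = 797² + (930 - 638)² = 635209 + 292² = 635209 + 85264 = 720473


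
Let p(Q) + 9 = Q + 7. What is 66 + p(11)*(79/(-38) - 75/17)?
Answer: 4899/646 ≈ 7.5836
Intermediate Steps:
p(Q) = -2 + Q (p(Q) = -9 + (Q + 7) = -9 + (7 + Q) = -2 + Q)
66 + p(11)*(79/(-38) - 75/17) = 66 + (-2 + 11)*(79/(-38) - 75/17) = 66 + 9*(79*(-1/38) - 75*1/17) = 66 + 9*(-79/38 - 75/17) = 66 + 9*(-4193/646) = 66 - 37737/646 = 4899/646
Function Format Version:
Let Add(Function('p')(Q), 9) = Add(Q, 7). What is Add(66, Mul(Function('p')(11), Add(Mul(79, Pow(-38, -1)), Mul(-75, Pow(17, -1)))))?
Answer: Rational(4899, 646) ≈ 7.5836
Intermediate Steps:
Function('p')(Q) = Add(-2, Q) (Function('p')(Q) = Add(-9, Add(Q, 7)) = Add(-9, Add(7, Q)) = Add(-2, Q))
Add(66, Mul(Function('p')(11), Add(Mul(79, Pow(-38, -1)), Mul(-75, Pow(17, -1))))) = Add(66, Mul(Add(-2, 11), Add(Mul(79, Pow(-38, -1)), Mul(-75, Pow(17, -1))))) = Add(66, Mul(9, Add(Mul(79, Rational(-1, 38)), Mul(-75, Rational(1, 17))))) = Add(66, Mul(9, Add(Rational(-79, 38), Rational(-75, 17)))) = Add(66, Mul(9, Rational(-4193, 646))) = Add(66, Rational(-37737, 646)) = Rational(4899, 646)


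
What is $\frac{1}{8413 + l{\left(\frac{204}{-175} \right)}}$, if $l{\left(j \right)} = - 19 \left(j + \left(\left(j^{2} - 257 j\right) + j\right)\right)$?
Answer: $\frac{30625}{83890921} \approx 0.00036506$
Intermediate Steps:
$l{\left(j \right)} = - 19 j^{2} + 4845 j$ ($l{\left(j \right)} = - 19 \left(j + \left(j^{2} - 256 j\right)\right) = - 19 \left(j^{2} - 255 j\right) = - 19 j^{2} + 4845 j$)
$\frac{1}{8413 + l{\left(\frac{204}{-175} \right)}} = \frac{1}{8413 + 19 \frac{204}{-175} \left(255 - \frac{204}{-175}\right)} = \frac{1}{8413 + 19 \cdot 204 \left(- \frac{1}{175}\right) \left(255 - 204 \left(- \frac{1}{175}\right)\right)} = \frac{1}{8413 + 19 \left(- \frac{204}{175}\right) \left(255 - - \frac{204}{175}\right)} = \frac{1}{8413 + 19 \left(- \frac{204}{175}\right) \left(255 + \frac{204}{175}\right)} = \frac{1}{8413 + 19 \left(- \frac{204}{175}\right) \frac{44829}{175}} = \frac{1}{8413 - \frac{173757204}{30625}} = \frac{1}{\frac{83890921}{30625}} = \frac{30625}{83890921}$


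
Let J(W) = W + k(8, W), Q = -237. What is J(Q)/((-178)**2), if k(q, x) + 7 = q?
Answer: -59/7921 ≈ -0.0074486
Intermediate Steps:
k(q, x) = -7 + q
J(W) = 1 + W (J(W) = W + (-7 + 8) = W + 1 = 1 + W)
J(Q)/((-178)**2) = (1 - 237)/((-178)**2) = -236/31684 = -236*1/31684 = -59/7921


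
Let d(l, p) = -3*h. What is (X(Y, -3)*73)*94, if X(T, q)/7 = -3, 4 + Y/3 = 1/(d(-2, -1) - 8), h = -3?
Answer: -144102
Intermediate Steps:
d(l, p) = 9 (d(l, p) = -3*(-3) = 9)
Y = -9 (Y = -12 + 3/(9 - 8) = -12 + 3/1 = -12 + 3*1 = -12 + 3 = -9)
X(T, q) = -21 (X(T, q) = 7*(-3) = -21)
(X(Y, -3)*73)*94 = -21*73*94 = -1533*94 = -144102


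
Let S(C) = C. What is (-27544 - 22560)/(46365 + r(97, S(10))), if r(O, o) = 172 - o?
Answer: -50104/46527 ≈ -1.0769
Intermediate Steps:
(-27544 - 22560)/(46365 + r(97, S(10))) = (-27544 - 22560)/(46365 + (172 - 1*10)) = -50104/(46365 + (172 - 10)) = -50104/(46365 + 162) = -50104/46527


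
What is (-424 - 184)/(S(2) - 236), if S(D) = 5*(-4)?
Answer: 19/8 ≈ 2.3750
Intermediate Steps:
S(D) = -20
(-424 - 184)/(S(2) - 236) = (-424 - 184)/(-20 - 236) = -608/(-256) = -608*(-1/256) = 19/8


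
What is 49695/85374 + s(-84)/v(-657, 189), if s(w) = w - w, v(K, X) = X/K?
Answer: 16565/28458 ≈ 0.58209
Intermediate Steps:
s(w) = 0
49695/85374 + s(-84)/v(-657, 189) = 49695/85374 + 0/((189/(-657))) = 49695*(1/85374) + 0/((189*(-1/657))) = 16565/28458 + 0/(-21/73) = 16565/28458 + 0*(-73/21) = 16565/28458 + 0 = 16565/28458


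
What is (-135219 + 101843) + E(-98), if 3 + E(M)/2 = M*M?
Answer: -14174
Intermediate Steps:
E(M) = -6 + 2*M² (E(M) = -6 + 2*(M*M) = -6 + 2*M²)
(-135219 + 101843) + E(-98) = (-135219 + 101843) + (-6 + 2*(-98)²) = -33376 + (-6 + 2*9604) = -33376 + (-6 + 19208) = -33376 + 19202 = -14174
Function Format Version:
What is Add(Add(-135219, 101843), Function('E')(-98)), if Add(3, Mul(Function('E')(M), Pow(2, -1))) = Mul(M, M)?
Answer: -14174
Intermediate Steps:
Function('E')(M) = Add(-6, Mul(2, Pow(M, 2))) (Function('E')(M) = Add(-6, Mul(2, Mul(M, M))) = Add(-6, Mul(2, Pow(M, 2))))
Add(Add(-135219, 101843), Function('E')(-98)) = Add(Add(-135219, 101843), Add(-6, Mul(2, Pow(-98, 2)))) = Add(-33376, Add(-6, Mul(2, 9604))) = Add(-33376, Add(-6, 19208)) = Add(-33376, 19202) = -14174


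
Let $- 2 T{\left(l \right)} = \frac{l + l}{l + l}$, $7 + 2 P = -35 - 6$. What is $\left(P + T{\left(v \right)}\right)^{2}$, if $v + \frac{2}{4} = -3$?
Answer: $\frac{2401}{4} \approx 600.25$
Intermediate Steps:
$v = - \frac{7}{2}$ ($v = - \frac{1}{2} - 3 = - \frac{7}{2} \approx -3.5$)
$P = -24$ ($P = - \frac{7}{2} + \frac{-35 - 6}{2} = - \frac{7}{2} + \frac{1}{2} \left(-41\right) = - \frac{7}{2} - \frac{41}{2} = -24$)
$T{\left(l \right)} = - \frac{1}{2}$ ($T{\left(l \right)} = - \frac{\left(l + l\right) \frac{1}{l + l}}{2} = - \frac{2 l \frac{1}{2 l}}{2} = \left(- \frac{1}{2}\right) 1 = - \frac{1}{2}$)
$\left(P + T{\left(v \right)}\right)^{2} = \left(-24 - \frac{1}{2}\right)^{2} = \left(- \frac{49}{2}\right)^{2} = \frac{2401}{4}$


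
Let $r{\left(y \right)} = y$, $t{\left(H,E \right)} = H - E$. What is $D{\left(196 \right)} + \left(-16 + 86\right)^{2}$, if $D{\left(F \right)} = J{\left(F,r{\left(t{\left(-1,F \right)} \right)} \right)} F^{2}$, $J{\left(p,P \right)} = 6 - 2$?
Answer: $158564$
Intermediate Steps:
$J{\left(p,P \right)} = 4$
$D{\left(F \right)} = 4 F^{2}$
$D{\left(196 \right)} + \left(-16 + 86\right)^{2} = 4 \cdot 196^{2} + \left(-16 + 86\right)^{2} = 4 \cdot 38416 + 70^{2} = 153664 + 4900 = 158564$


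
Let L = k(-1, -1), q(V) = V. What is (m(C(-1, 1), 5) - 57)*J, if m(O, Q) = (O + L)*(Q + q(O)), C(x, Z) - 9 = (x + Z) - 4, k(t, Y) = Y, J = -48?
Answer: 816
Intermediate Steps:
L = -1
C(x, Z) = 5 + Z + x (C(x, Z) = 9 + ((x + Z) - 4) = 9 + ((Z + x) - 4) = 9 + (-4 + Z + x) = 5 + Z + x)
m(O, Q) = (-1 + O)*(O + Q) (m(O, Q) = (O - 1)*(Q + O) = (-1 + O)*(O + Q))
(m(C(-1, 1), 5) - 57)*J = (((5 + 1 - 1)**2 - (5 + 1 - 1) - 1*5 + (5 + 1 - 1)*5) - 57)*(-48) = ((5**2 - 1*5 - 5 + 5*5) - 57)*(-48) = ((25 - 5 - 5 + 25) - 57)*(-48) = (40 - 57)*(-48) = -17*(-48) = 816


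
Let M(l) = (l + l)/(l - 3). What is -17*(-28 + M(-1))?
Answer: 935/2 ≈ 467.50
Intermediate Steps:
M(l) = 2*l/(-3 + l) (M(l) = (2*l)/(-3 + l) = 2*l/(-3 + l))
-17*(-28 + M(-1)) = -17*(-28 + 2*(-1)/(-3 - 1)) = -17*(-28 + 2*(-1)/(-4)) = -17*(-28 + 2*(-1)*(-1/4)) = -17*(-28 + 1/2) = -17*(-55/2) = 935/2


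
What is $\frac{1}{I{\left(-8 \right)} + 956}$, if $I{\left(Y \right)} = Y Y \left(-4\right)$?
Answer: $\frac{1}{700} \approx 0.0014286$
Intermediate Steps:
$I{\left(Y \right)} = - 4 Y^{2}$ ($I{\left(Y \right)} = Y^{2} \left(-4\right) = - 4 Y^{2}$)
$\frac{1}{I{\left(-8 \right)} + 956} = \frac{1}{- 4 \left(-8\right)^{2} + 956} = \frac{1}{\left(-4\right) 64 + 956} = \frac{1}{-256 + 956} = \frac{1}{700}$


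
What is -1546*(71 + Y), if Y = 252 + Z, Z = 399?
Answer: -1116212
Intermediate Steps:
Y = 651 (Y = 252 + 399 = 651)
-1546*(71 + Y) = -1546*(71 + 651) = -1546*722 = -1116212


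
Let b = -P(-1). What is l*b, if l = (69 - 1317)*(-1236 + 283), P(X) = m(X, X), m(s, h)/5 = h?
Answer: 5946720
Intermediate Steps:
m(s, h) = 5*h
P(X) = 5*X
l = 1189344 (l = -1248*(-953) = 1189344)
b = 5 (b = -5*(-1) = -1*(-5) = 5)
l*b = 1189344*5 = 5946720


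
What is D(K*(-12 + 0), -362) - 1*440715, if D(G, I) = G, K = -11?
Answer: -440583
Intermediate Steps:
D(K*(-12 + 0), -362) - 1*440715 = -11*(-12 + 0) - 1*440715 = -11*(-12) - 440715 = 132 - 440715 = -440583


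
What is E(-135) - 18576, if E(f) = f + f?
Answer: -18846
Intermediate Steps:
E(f) = 2*f
E(-135) - 18576 = 2*(-135) - 18576 = -270 - 18576 = -18846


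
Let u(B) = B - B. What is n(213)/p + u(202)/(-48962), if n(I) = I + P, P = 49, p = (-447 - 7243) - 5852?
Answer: -131/6771 ≈ -0.019347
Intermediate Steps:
u(B) = 0
p = -13542 (p = -7690 - 5852 = -13542)
n(I) = 49 + I (n(I) = I + 49 = 49 + I)
n(213)/p + u(202)/(-48962) = (49 + 213)/(-13542) + 0/(-48962) = 262*(-1/13542) + 0*(-1/48962) = -131/6771 + 0 = -131/6771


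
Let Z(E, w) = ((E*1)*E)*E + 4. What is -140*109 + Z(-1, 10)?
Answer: -15257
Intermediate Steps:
Z(E, w) = 4 + E**3 (Z(E, w) = (E*E)*E + 4 = E**2*E + 4 = E**3 + 4 = 4 + E**3)
-140*109 + Z(-1, 10) = -140*109 + (4 + (-1)**3) = -15260 + (4 - 1) = -15260 + 3 = -15257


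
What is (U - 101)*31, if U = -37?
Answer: -4278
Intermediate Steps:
(U - 101)*31 = (-37 - 101)*31 = -138*31 = -4278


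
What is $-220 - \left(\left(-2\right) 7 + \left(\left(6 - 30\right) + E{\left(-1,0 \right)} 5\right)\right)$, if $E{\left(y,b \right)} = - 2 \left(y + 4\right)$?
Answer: $-152$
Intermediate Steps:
$E{\left(y,b \right)} = -8 - 2 y$ ($E{\left(y,b \right)} = - 2 \left(4 + y\right) = -8 - 2 y$)
$-220 - \left(\left(-2\right) 7 + \left(\left(6 - 30\right) + E{\left(-1,0 \right)} 5\right)\right) = -220 - \left(\left(-2\right) 7 + \left(\left(6 - 30\right) + \left(-8 - -2\right) 5\right)\right) = -220 - \left(-14 + \left(\left(6 - 30\right) + \left(-8 + 2\right) 5\right)\right) = -220 - \left(-14 - 54\right) = -220 - -68 = -220 + 68 = -152$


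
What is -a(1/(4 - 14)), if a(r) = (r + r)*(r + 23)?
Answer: 229/50 ≈ 4.5800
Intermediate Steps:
a(r) = 2*r*(23 + r) (a(r) = (2*r)*(23 + r) = 2*r*(23 + r))
-a(1/(4 - 14)) = -2*(23 + 1/(4 - 14))/(4 - 14) = -2*(23 + 1/(-10))/(-10) = -2*(-1)*(23 - 1/10)/10 = -2*(-1)*229/(10*10) = -1*(-229/50) = 229/50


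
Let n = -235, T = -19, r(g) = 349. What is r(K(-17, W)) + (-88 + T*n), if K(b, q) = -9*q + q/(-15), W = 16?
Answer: 4726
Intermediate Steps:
K(b, q) = -136*q/15 (K(b, q) = -9*q + q*(-1/15) = -9*q - q/15 = -136*q/15)
r(K(-17, W)) + (-88 + T*n) = 349 + (-88 - 19*(-235)) = 349 + (-88 + 4465) = 349 + 4377 = 4726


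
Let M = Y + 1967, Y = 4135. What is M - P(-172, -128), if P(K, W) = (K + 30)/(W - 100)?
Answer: 695557/114 ≈ 6101.4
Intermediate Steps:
P(K, W) = (30 + K)/(-100 + W)
M = 6102 (M = 4135 + 1967 = 6102)
M - P(-172, -128) = 6102 - (30 - 172)/(-100 - 128) = 6102 - (-142)/(-228) = 6102 - (-1)*(-142)/228 = 6102 - 1*71/114 = 6102 - 71/114 = 695557/114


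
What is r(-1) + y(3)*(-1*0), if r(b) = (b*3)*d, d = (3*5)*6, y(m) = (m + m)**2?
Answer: -270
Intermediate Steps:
y(m) = 4*m**2 (y(m) = (2*m)**2 = 4*m**2)
d = 90 (d = 15*6 = 90)
r(b) = 270*b (r(b) = (b*3)*90 = (3*b)*90 = 270*b)
r(-1) + y(3)*(-1*0) = 270*(-1) + (4*3**2)*(-1*0) = -270 + (4*9)*0 = -270 + 36*0 = -270 + 0 = -270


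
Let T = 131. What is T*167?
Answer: 21877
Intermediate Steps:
T*167 = 131*167 = 21877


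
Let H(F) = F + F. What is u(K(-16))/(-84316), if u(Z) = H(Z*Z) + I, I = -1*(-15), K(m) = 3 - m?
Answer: -737/84316 ≈ -0.0087409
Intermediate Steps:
H(F) = 2*F
I = 15
u(Z) = 15 + 2*Z² (u(Z) = 2*(Z*Z) + 15 = 2*Z² + 15 = 15 + 2*Z²)
u(K(-16))/(-84316) = (15 + 2*(3 - 1*(-16))²)/(-84316) = (15 + 2*(3 + 16)²)*(-1/84316) = (15 + 2*19²)*(-1/84316) = (15 + 2*361)*(-1/84316) = (15 + 722)*(-1/84316) = 737*(-1/84316) = -737/84316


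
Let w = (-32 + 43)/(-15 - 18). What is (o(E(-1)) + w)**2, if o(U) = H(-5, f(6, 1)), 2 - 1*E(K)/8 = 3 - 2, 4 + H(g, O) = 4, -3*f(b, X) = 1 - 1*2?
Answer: 1/9 ≈ 0.11111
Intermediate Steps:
f(b, X) = 1/3 (f(b, X) = -(1 - 1*2)/3 = -(1 - 2)/3 = -1/3*(-1) = 1/3)
H(g, O) = 0 (H(g, O) = -4 + 4 = 0)
E(K) = 8 (E(K) = 16 - 8*(3 - 2) = 16 - 8*1 = 16 - 8 = 8)
o(U) = 0
w = -1/3 (w = 11/(-33) = 11*(-1/33) = -1/3 ≈ -0.33333)
(o(E(-1)) + w)**2 = (0 - 1/3)**2 = (-1/3)**2 = 1/9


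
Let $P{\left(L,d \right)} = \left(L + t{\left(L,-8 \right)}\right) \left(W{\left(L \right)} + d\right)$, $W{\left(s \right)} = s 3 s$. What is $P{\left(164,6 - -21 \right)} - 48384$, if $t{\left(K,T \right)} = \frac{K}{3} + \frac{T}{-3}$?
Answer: $17816536$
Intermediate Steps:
$t{\left(K,T \right)} = - \frac{T}{3} + \frac{K}{3}$ ($t{\left(K,T \right)} = K \frac{1}{3} + T \left(- \frac{1}{3}\right) = \frac{K}{3} - \frac{T}{3} = - \frac{T}{3} + \frac{K}{3}$)
$W{\left(s \right)} = 3 s^{2}$ ($W{\left(s \right)} = 3 s s = 3 s^{2}$)
$P{\left(L,d \right)} = \left(\frac{8}{3} + \frac{4 L}{3}\right) \left(d + 3 L^{2}\right)$ ($P{\left(L,d \right)} = \left(L + \left(\left(- \frac{1}{3}\right) \left(-8\right) + \frac{L}{3}\right)\right) \left(3 L^{2} + d\right) = \left(L + \left(\frac{8}{3} + \frac{L}{3}\right)\right) \left(d + 3 L^{2}\right) = \left(\frac{8}{3} + \frac{4 L}{3}\right) \left(d + 3 L^{2}\right)$)
$P{\left(164,6 - -21 \right)} - 48384 = \left(4 \cdot 164^{3} + 8 \cdot 164^{2} + \frac{8 \left(6 - -21\right)}{3} + \frac{4}{3} \cdot 164 \left(6 - -21\right)\right) - 48384 = \left(4 \cdot 4410944 + 8 \cdot 26896 + \frac{8 \left(6 + 21\right)}{3} + \frac{4}{3} \cdot 164 \left(6 + 21\right)\right) - 48384 = \left(17643776 + 215168 + \frac{8}{3} \cdot 27 + \frac{4}{3} \cdot 164 \cdot 27\right) - 48384 = \left(17643776 + 215168 + 72 + 5904\right) - 48384 = 17864920 - 48384 = 17816536$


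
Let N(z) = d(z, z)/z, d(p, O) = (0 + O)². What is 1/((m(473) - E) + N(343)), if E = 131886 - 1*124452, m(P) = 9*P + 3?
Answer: -1/2831 ≈ -0.00035323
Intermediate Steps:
m(P) = 3 + 9*P
E = 7434 (E = 131886 - 124452 = 7434)
d(p, O) = O²
N(z) = z (N(z) = z²/z = z)
1/((m(473) - E) + N(343)) = 1/(((3 + 9*473) - 1*7434) + 343) = 1/(((3 + 4257) - 7434) + 343) = 1/((4260 - 7434) + 343) = 1/(-3174 + 343) = 1/(-2831) = -1/2831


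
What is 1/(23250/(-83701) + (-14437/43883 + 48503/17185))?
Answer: 9017340163265/19979182742622 ≈ 0.45134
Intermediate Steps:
1/(23250/(-83701) + (-14437/43883 + 48503/17185)) = 1/(23250*(-1/83701) + (-14437*1/43883 + 48503*(1/17185))) = 1/(-23250/83701 + (-14437/43883 + 6929/2455)) = 1/(-23250/83701 + 268622472/107732765) = 1/(19979182742622/9017340163265) = 9017340163265/19979182742622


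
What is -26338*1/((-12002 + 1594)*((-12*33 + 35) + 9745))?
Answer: 13169/48834336 ≈ 0.00026967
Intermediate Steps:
-26338*1/((-12002 + 1594)*((-12*33 + 35) + 9745)) = -26338*(-1/(10408*((-396 + 35) + 9745))) = -26338*(-1/(10408*(-361 + 9745))) = -26338/((-10408*9384)) = -26338/(-97668672) = -26338*(-1/97668672) = 13169/48834336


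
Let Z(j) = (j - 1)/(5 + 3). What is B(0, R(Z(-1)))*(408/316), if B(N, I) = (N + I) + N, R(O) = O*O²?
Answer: -51/2528 ≈ -0.020174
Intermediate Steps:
Z(j) = -⅛ + j/8 (Z(j) = (-1 + j)/8 = (-1 + j)*(⅛) = -⅛ + j/8)
R(O) = O³
B(N, I) = I + 2*N (B(N, I) = (I + N) + N = I + 2*N)
B(0, R(Z(-1)))*(408/316) = ((-⅛ + (⅛)*(-1))³ + 2*0)*(408/316) = ((-⅛ - ⅛)³ + 0)*(408*(1/316)) = ((-¼)³ + 0)*(102/79) = (-1/64 + 0)*(102/79) = -1/64*102/79 = -51/2528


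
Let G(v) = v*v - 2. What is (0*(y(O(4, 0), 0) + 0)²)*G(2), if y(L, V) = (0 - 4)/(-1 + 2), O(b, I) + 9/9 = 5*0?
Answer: 0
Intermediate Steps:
G(v) = -2 + v² (G(v) = v² - 2 = -2 + v²)
O(b, I) = -1 (O(b, I) = -1 + 5*0 = -1 + 0 = -1)
y(L, V) = -4 (y(L, V) = -4/1 = -4*1 = -4)
(0*(y(O(4, 0), 0) + 0)²)*G(2) = (0*(-4 + 0)²)*(-2 + 2²) = (0*(-4)²)*(-2 + 4) = (0*16)*2 = 0*2 = 0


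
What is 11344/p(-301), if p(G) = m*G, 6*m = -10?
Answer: 34032/1505 ≈ 22.613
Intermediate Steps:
m = -5/3 (m = (1/6)*(-10) = -5/3 ≈ -1.6667)
p(G) = -5*G/3
11344/p(-301) = 11344/((-5/3*(-301))) = 11344/(1505/3) = 11344*(3/1505) = 34032/1505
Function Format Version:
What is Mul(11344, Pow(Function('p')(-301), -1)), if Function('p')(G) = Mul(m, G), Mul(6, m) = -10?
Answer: Rational(34032, 1505) ≈ 22.613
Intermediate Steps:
m = Rational(-5, 3) (m = Mul(Rational(1, 6), -10) = Rational(-5, 3) ≈ -1.6667)
Function('p')(G) = Mul(Rational(-5, 3), G)
Mul(11344, Pow(Function('p')(-301), -1)) = Mul(11344, Pow(Mul(Rational(-5, 3), -301), -1)) = Mul(11344, Pow(Rational(1505, 3), -1)) = Mul(11344, Rational(3, 1505)) = Rational(34032, 1505)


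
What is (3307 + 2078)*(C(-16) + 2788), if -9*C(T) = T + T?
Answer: 45097580/3 ≈ 1.5033e+7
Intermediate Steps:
C(T) = -2*T/9 (C(T) = -(T + T)/9 = -2*T/9)
(3307 + 2078)*(C(-16) + 2788) = (3307 + 2078)*(-2/9*(-16) + 2788) = 5385*(32/9 + 2788) = 5385*(25124/9) = 45097580/3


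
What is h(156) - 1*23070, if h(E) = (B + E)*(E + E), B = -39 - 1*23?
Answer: 6258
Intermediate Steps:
B = -62 (B = -39 - 23 = -62)
h(E) = 2*E*(-62 + E) (h(E) = (-62 + E)*(E + E) = (-62 + E)*(2*E) = 2*E*(-62 + E))
h(156) - 1*23070 = 2*156*(-62 + 156) - 1*23070 = 2*156*94 - 23070 = 29328 - 23070 = 6258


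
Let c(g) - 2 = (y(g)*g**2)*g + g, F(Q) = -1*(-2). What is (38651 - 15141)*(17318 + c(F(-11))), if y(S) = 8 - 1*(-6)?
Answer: 409873340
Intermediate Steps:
y(S) = 14 (y(S) = 8 + 6 = 14)
F(Q) = 2
c(g) = 2 + g + 14*g**3 (c(g) = 2 + ((14*g**2)*g + g) = 2 + (14*g**3 + g) = 2 + (g + 14*g**3) = 2 + g + 14*g**3)
(38651 - 15141)*(17318 + c(F(-11))) = (38651 - 15141)*(17318 + (2 + 2 + 14*2**3)) = 23510*(17318 + (2 + 2 + 14*8)) = 23510*(17318 + (2 + 2 + 112)) = 23510*(17318 + 116) = 23510*17434 = 409873340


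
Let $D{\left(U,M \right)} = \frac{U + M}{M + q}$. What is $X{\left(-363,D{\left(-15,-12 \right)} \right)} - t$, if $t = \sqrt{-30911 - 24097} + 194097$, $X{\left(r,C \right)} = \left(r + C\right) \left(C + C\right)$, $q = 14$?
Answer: $- \frac{367863}{2} - 12 i \sqrt{382} \approx -1.8393 \cdot 10^{5} - 234.54 i$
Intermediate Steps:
$D{\left(U,M \right)} = \frac{M + U}{14 + M}$ ($D{\left(U,M \right)} = \frac{U + M}{M + 14} = \frac{M + U}{14 + M}$)
$X{\left(r,C \right)} = 2 C \left(C + r\right)$ ($X{\left(r,C \right)} = \left(C + r\right) 2 C = 2 C \left(C + r\right)$)
$t = 194097 + 12 i \sqrt{382}$ ($t = \sqrt{-55008} + 194097 = 12 i \sqrt{382} + 194097 = 194097 + 12 i \sqrt{382} \approx 1.941 \cdot 10^{5} + 234.54 i$)
$X{\left(-363,D{\left(-15,-12 \right)} \right)} - t = 2 \frac{-12 - 15}{14 - 12} \left(\frac{-12 - 15}{14 - 12} - 363\right) - \left(194097 + 12 i \sqrt{382}\right) = 2 \cdot \frac{1}{2} \left(-27\right) \left(\frac{1}{2} \left(-27\right) - 363\right) - \left(194097 + 12 i \sqrt{382}\right) = 2 \left(- \frac{27}{2}\right) \left(- \frac{27}{2} - 363\right) - \left(194097 + 12 i \sqrt{382}\right) = 2 \left(- \frac{27}{2}\right) \left(- \frac{753}{2}\right) - \left(194097 + 12 i \sqrt{382}\right) = \frac{20331}{2} - \left(194097 + 12 i \sqrt{382}\right) = - \frac{367863}{2} - 12 i \sqrt{382}$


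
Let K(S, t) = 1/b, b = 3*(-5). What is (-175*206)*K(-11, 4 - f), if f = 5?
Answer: 7210/3 ≈ 2403.3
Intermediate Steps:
b = -15
K(S, t) = -1/15 (K(S, t) = 1/(-15) = -1/15)
(-175*206)*K(-11, 4 - f) = -175*206*(-1/15) = -36050*(-1/15) = 7210/3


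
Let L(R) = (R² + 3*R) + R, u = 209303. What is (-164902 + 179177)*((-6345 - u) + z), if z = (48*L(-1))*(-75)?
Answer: -2924205200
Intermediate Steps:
L(R) = R² + 4*R
z = 10800 (z = (48*(-(4 - 1)))*(-75) = (48*(-1*3))*(-75) = (48*(-3))*(-75) = -144*(-75) = 10800)
(-164902 + 179177)*((-6345 - u) + z) = (-164902 + 179177)*((-6345 - 1*209303) + 10800) = 14275*((-6345 - 209303) + 10800) = 14275*(-215648 + 10800) = 14275*(-204848) = -2924205200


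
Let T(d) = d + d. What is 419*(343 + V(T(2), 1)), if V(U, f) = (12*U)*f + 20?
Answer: 172209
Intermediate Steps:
T(d) = 2*d
V(U, f) = 20 + 12*U*f (V(U, f) = 12*U*f + 20 = 20 + 12*U*f)
419*(343 + V(T(2), 1)) = 419*(343 + (20 + 12*(2*2)*1)) = 419*(343 + (20 + 12*4*1)) = 419*(343 + (20 + 48)) = 419*(343 + 68) = 419*411 = 172209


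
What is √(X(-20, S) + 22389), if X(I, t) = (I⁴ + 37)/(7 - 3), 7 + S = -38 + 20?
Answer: √249593/2 ≈ 249.80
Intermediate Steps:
S = -25 (S = -7 + (-38 + 20) = -7 - 18 = -25)
X(I, t) = 37/4 + I⁴/4 (X(I, t) = (37 + I⁴)/4 = (37 + I⁴)*(¼) = 37/4 + I⁴/4)
√(X(-20, S) + 22389) = √((37/4 + (¼)*(-20)⁴) + 22389) = √((37/4 + (¼)*160000) + 22389) = √((37/4 + 40000) + 22389) = √(160037/4 + 22389) = √(249593/4) = √249593/2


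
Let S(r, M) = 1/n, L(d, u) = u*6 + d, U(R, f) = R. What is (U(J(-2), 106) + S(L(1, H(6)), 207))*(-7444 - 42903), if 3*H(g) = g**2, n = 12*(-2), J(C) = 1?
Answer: -1157981/24 ≈ -48249.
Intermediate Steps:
n = -24
H(g) = g**2/3
L(d, u) = d + 6*u (L(d, u) = 6*u + d = d + 6*u)
S(r, M) = -1/24 (S(r, M) = 1/(-24) = -1/24)
(U(J(-2), 106) + S(L(1, H(6)), 207))*(-7444 - 42903) = (1 - 1/24)*(-7444 - 42903) = (23/24)*(-50347) = -1157981/24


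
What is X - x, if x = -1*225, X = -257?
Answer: -32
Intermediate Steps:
x = -225
X - x = -257 - 1*(-225) = -257 + 225 = -32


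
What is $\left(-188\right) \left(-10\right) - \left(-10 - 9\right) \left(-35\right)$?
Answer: $1215$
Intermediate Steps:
$\left(-188\right) \left(-10\right) - \left(-10 - 9\right) \left(-35\right) = 1880 - \left(-19\right) \left(-35\right) = 1880 - 665 = 1215$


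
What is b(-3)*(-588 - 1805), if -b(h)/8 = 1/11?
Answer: 19144/11 ≈ 1740.4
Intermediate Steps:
b(h) = -8/11
b(-3)*(-588 - 1805) = -8*(-588 - 1805)/11 = -8/11*(-2393) = 19144/11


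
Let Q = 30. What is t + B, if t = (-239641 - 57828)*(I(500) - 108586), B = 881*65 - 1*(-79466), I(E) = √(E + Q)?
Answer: 32301105565 - 297469*√530 ≈ 3.2294e+10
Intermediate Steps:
I(E) = √(30 + E) (I(E) = √(E + 30) = √(30 + E))
B = 136731 (B = 57265 + 79466 = 136731)
t = 32300968834 - 297469*√530 (t = (-239641 - 57828)*(√(30 + 500) - 108586) = -297469*(√530 - 108586) = -297469*(-108586 + √530) = 32300968834 - 297469*√530 ≈ 3.2294e+10)
t + B = (32300968834 - 297469*√530) + 136731 = 32301105565 - 297469*√530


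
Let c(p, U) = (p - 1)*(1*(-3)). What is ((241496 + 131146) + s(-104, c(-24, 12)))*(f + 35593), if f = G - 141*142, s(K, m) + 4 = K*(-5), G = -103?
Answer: 5772007944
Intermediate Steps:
c(p, U) = 3 - 3*p (c(p, U) = (-1 + p)*(-3) = 3 - 3*p)
s(K, m) = -4 - 5*K (s(K, m) = -4 + K*(-5) = -4 - 5*K)
f = -20125 (f = -103 - 141*142 = -103 - 20022 = -20125)
((241496 + 131146) + s(-104, c(-24, 12)))*(f + 35593) = ((241496 + 131146) + (-4 - 5*(-104)))*(-20125 + 35593) = (372642 + (-4 + 520))*15468 = (372642 + 516)*15468 = 373158*15468 = 5772007944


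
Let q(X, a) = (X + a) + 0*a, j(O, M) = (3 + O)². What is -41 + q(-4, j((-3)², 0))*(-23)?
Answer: -3261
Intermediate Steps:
q(X, a) = X + a (q(X, a) = (X + a) + 0 = X + a)
-41 + q(-4, j((-3)², 0))*(-23) = -41 + (-4 + (3 + (-3)²)²)*(-23) = -41 + (-4 + (3 + 9)²)*(-23) = -41 + (-4 + 12²)*(-23) = -41 + (-4 + 144)*(-23) = -41 + 140*(-23) = -41 - 3220 = -3261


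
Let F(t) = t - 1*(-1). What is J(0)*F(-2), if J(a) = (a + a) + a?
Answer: 0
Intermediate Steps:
J(a) = 3*a (J(a) = 2*a + a = 3*a)
F(t) = 1 + t (F(t) = t + 1 = 1 + t)
J(0)*F(-2) = (3*0)*(1 - 2) = 0*(-1) = 0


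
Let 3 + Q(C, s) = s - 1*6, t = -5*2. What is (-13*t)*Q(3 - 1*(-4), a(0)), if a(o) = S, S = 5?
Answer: -520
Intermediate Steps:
a(o) = 5
t = -10
Q(C, s) = -9 + s (Q(C, s) = -3 + (s - 1*6) = -3 + (s - 6) = -3 + (-6 + s) = -9 + s)
(-13*t)*Q(3 - 1*(-4), a(0)) = (-13*(-10))*(-9 + 5) = 130*(-4) = -520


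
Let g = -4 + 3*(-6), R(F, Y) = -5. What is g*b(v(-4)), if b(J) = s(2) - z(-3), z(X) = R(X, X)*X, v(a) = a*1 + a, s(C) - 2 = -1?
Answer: 308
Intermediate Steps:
s(C) = 1 (s(C) = 2 - 1 = 1)
v(a) = 2*a (v(a) = a + a = 2*a)
z(X) = -5*X
g = -22 (g = -4 - 18 = -22)
b(J) = -14 (b(J) = 1 - (-5)*(-3) = 1 - 1*15 = 1 - 15 = -14)
g*b(v(-4)) = -22*(-14) = 308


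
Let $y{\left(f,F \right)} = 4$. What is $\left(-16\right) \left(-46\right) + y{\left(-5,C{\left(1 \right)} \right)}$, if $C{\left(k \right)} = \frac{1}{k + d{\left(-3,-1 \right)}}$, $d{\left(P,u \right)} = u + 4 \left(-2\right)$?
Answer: $740$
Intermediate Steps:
$d{\left(P,u \right)} = -8 + u$ ($d{\left(P,u \right)} = u - 8 = -8 + u$)
$C{\left(k \right)} = \frac{1}{-9 + k}$ ($C{\left(k \right)} = \frac{1}{k - 9} = \frac{1}{-9 + k}$)
$\left(-16\right) \left(-46\right) + y{\left(-5,C{\left(1 \right)} \right)} = \left(-16\right) \left(-46\right) + 4 = 736 + 4 = 740$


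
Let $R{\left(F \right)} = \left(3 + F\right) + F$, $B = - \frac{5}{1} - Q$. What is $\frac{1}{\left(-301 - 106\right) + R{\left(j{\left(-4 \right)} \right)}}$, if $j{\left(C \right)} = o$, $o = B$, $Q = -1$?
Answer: $- \frac{1}{412} \approx -0.0024272$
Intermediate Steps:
$B = -4$ ($B = - \frac{5}{1} - -1 = \left(-5\right) 1 + 1 = -5 + 1 = -4$)
$o = -4$
$j{\left(C \right)} = -4$
$R{\left(F \right)} = 3 + 2 F$
$\frac{1}{\left(-301 - 106\right) + R{\left(j{\left(-4 \right)} \right)}} = \frac{1}{\left(-301 - 106\right) + \left(3 + 2 \left(-4\right)\right)} = \frac{1}{\left(-301 - 106\right) + \left(3 - 8\right)} = \frac{1}{-407 - 5} = \frac{1}{-412} = - \frac{1}{412}$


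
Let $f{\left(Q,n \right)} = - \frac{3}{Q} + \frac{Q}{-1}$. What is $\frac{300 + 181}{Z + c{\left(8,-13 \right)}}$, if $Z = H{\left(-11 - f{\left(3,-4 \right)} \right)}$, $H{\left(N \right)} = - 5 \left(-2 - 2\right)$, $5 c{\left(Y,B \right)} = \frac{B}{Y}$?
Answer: $\frac{19240}{787} \approx 24.447$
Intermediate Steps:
$c{\left(Y,B \right)} = \frac{B}{5 Y}$ ($c{\left(Y,B \right)} = \frac{B \frac{1}{Y}}{5} = \frac{B}{5 Y}$)
$f{\left(Q,n \right)} = - Q - \frac{3}{Q}$ ($f{\left(Q,n \right)} = - \frac{3}{Q} + Q \left(-1\right) = - \frac{3}{Q} - Q = - Q - \frac{3}{Q}$)
$H{\left(N \right)} = 20$ ($H{\left(N \right)} = \left(-5\right) \left(-4\right) = 20$)
$Z = 20$
$\frac{300 + 181}{Z + c{\left(8,-13 \right)}} = \frac{300 + 181}{20 + \frac{1}{5} \left(-13\right) \frac{1}{8}} = \frac{481}{20 + \frac{1}{5} \left(-13\right) \frac{1}{8}} = \frac{481}{20 - \frac{13}{40}} = \frac{481}{\frac{787}{40}} = 481 \cdot \frac{40}{787} = \frac{19240}{787}$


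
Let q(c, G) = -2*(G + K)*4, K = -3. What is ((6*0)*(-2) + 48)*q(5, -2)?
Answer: 1920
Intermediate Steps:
q(c, G) = 24 - 8*G (q(c, G) = -2*(G - 3)*4 = -2*(-3 + G)*4 = -2*(-12 + 4*G) = 24 - 8*G)
((6*0)*(-2) + 48)*q(5, -2) = ((6*0)*(-2) + 48)*(24 - 8*(-2)) = (0*(-2) + 48)*(24 + 16) = (0 + 48)*40 = 48*40 = 1920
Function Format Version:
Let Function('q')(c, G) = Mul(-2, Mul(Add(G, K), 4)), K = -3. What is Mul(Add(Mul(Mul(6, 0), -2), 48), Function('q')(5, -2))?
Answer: 1920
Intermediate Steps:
Function('q')(c, G) = Add(24, Mul(-8, G)) (Function('q')(c, G) = Mul(-2, Mul(Add(G, -3), 4)) = Mul(-2, Mul(Add(-3, G), 4)) = Mul(-2, Add(-12, Mul(4, G))) = Add(24, Mul(-8, G)))
Mul(Add(Mul(Mul(6, 0), -2), 48), Function('q')(5, -2)) = Mul(Add(Mul(Mul(6, 0), -2), 48), Add(24, Mul(-8, -2))) = Mul(Add(Mul(0, -2), 48), Add(24, 16)) = Mul(Add(0, 48), 40) = Mul(48, 40) = 1920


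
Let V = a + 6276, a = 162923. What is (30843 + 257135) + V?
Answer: 457177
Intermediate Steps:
V = 169199 (V = 162923 + 6276 = 169199)
(30843 + 257135) + V = (30843 + 257135) + 169199 = 287978 + 169199 = 457177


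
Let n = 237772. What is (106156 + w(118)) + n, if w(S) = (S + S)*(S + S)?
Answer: 399624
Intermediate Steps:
w(S) = 4*S² (w(S) = (2*S)*(2*S) = 4*S²)
(106156 + w(118)) + n = (106156 + 4*118²) + 237772 = (106156 + 4*13924) + 237772 = (106156 + 55696) + 237772 = 161852 + 237772 = 399624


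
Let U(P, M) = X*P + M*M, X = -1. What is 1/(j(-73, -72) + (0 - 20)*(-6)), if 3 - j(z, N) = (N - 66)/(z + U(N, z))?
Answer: 888/109247 ≈ 0.0081284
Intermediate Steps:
U(P, M) = M² - P (U(P, M) = -P + M*M = -P + M² = M² - P)
j(z, N) = 3 - (-66 + N)/(z + z² - N) (j(z, N) = 3 - (N - 66)/(z + (z² - N)) = 3 - (-66 + N)/(z + z² - N))
1/(j(-73, -72) + (0 - 20)*(-6)) = 1/((66 - 4*(-72) + 3*(-73) + 3*(-73)²)/(-73 + (-73)² - 1*(-72)) + (0 - 20)*(-6)) = 1/((66 + 288 - 219 + 3*5329)/(-73 + 5329 + 72) - 20*(-6)) = 1/((66 + 288 - 219 + 15987)/5328 + 120) = 1/((1/5328)*16122 + 120) = 1/(2687/888 + 120) = 1/(109247/888) = 888/109247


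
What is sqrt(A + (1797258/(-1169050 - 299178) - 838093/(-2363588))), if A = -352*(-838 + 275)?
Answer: sqrt(37290631307304472442128449139)/433785760258 ≈ 445.17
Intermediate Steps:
A = 198176 (A = -352*(-563) = 198176)
sqrt(A + (1797258/(-1169050 - 299178) - 838093/(-2363588))) = sqrt(198176 + (1797258/(-1169050 - 299178) - 838093/(-2363588))) = sqrt(198176 + (1797258/(-1468228) - 838093*(-1/2363588))) = sqrt(198176 + (1797258*(-1/1468228) + 838093/2363588)) = sqrt(198176 + (-898629/734114 + 838093/2363588)) = sqrt(198176 - 754366458125/867571520516) = sqrt(171931099283320691/867571520516) = sqrt(37290631307304472442128449139)/433785760258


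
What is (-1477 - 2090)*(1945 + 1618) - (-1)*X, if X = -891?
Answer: -12710112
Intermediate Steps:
(-1477 - 2090)*(1945 + 1618) - (-1)*X = (-1477 - 2090)*(1945 + 1618) - (-1)*(-891) = -3567*3563 - 1*891 = -12709221 - 891 = -12710112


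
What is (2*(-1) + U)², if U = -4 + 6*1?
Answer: 0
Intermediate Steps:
U = 2 (U = -4 + 6 = 2)
(2*(-1) + U)² = (2*(-1) + 2)² = (-2 + 2)² = 0² = 0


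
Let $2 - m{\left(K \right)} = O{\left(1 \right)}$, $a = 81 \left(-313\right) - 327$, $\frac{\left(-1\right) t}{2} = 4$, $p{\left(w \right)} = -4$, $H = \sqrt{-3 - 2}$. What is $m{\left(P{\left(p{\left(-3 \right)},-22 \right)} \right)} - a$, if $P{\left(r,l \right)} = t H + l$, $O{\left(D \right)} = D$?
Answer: $25681$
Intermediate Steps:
$H = i \sqrt{5}$ ($H = \sqrt{-5} = i \sqrt{5} \approx 2.2361 i$)
$t = -8$ ($t = \left(-2\right) 4 = -8$)
$P{\left(r,l \right)} = l - 8 i \sqrt{5}$ ($P{\left(r,l \right)} = - 8 i \sqrt{5} + l = l - 8 i \sqrt{5}$)
$a = -25680$ ($a = -25353 - 327 = -25680$)
$m{\left(K \right)} = 1$ ($m{\left(K \right)} = 2 - 1 = 1$)
$m{\left(P{\left(p{\left(-3 \right)},-22 \right)} \right)} - a = 1 - -25680 = 1 + 25680 = 25681$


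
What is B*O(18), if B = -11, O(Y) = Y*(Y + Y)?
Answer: -7128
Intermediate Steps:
O(Y) = 2*Y² (O(Y) = Y*(2*Y) = 2*Y²)
B*O(18) = -22*18² = -22*324 = -11*648 = -7128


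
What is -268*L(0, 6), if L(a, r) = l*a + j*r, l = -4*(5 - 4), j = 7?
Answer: -11256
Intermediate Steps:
l = -4 (l = -4*1 = -4)
L(a, r) = -4*a + 7*r
-268*L(0, 6) = -268*(-4*0 + 7*6) = -268*(0 + 42) = -268*42 = -11256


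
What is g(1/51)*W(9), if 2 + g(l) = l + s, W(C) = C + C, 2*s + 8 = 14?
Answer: 312/17 ≈ 18.353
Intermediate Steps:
s = 3 (s = -4 + (1/2)*14 = -4 + 7 = 3)
W(C) = 2*C
g(l) = 1 + l (g(l) = -2 + (l + 3) = -2 + (3 + l) = 1 + l)
g(1/51)*W(9) = (1 + 1/51)*(2*9) = (1 + 1/51)*18 = (52/51)*18 = 312/17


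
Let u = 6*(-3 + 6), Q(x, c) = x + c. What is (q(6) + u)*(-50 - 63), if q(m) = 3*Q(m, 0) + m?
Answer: -4746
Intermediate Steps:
Q(x, c) = c + x
q(m) = 4*m (q(m) = 3*(0 + m) + m = 3*m + m = 4*m)
u = 18 (u = 6*3 = 18)
(q(6) + u)*(-50 - 63) = (4*6 + 18)*(-50 - 63) = (24 + 18)*(-113) = 42*(-113) = -4746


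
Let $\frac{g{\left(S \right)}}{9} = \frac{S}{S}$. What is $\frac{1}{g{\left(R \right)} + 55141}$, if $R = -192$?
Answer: $\frac{1}{55150} \approx 1.8132 \cdot 10^{-5}$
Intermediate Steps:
$g{\left(S \right)} = 9$ ($g{\left(S \right)} = 9 \frac{S}{S} = 9 \cdot 1 = 9$)
$\frac{1}{g{\left(R \right)} + 55141} = \frac{1}{9 + 55141} = \frac{1}{55150}$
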